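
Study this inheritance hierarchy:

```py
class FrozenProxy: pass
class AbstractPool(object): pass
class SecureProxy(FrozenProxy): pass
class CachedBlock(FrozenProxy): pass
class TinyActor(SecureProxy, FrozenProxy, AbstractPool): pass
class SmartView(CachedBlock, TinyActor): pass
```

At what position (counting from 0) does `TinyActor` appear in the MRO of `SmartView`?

2

L[SmartView] = SmartView + merge(L[CachedBlock], L[TinyActor], [CachedBlock TinyActor])
  take CachedBlock:  [CachedBlock FrozenProxy object] + [TinyActor SecureProxy FrozenProxy AbstractPool object] + [CachedBlock TinyActor]
  take TinyActor:  [FrozenProxy object] + [TinyActor SecureProxy FrozenProxy AbstractPool object] + [TinyActor]
  take SecureProxy:  [FrozenProxy object] + [SecureProxy FrozenProxy AbstractPool object]
  take FrozenProxy:  [FrozenProxy object] + [FrozenProxy AbstractPool object]
  take AbstractPool:  [object] + [AbstractPool object]
  take object:  [object] + [object]
MRO: SmartView CachedBlock TinyActor SecureProxy FrozenProxy AbstractPool object
TinyActor sits at index 2.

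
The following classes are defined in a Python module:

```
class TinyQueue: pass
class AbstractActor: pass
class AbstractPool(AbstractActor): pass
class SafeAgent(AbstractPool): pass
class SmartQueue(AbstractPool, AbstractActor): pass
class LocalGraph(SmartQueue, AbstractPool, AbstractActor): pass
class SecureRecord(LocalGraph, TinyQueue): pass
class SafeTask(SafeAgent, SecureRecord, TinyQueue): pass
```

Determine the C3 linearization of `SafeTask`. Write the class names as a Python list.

[SafeTask, SafeAgent, SecureRecord, LocalGraph, SmartQueue, AbstractPool, AbstractActor, TinyQueue, object]

L[SafeTask] = SafeTask + merge(L[SafeAgent], L[SecureRecord], L[TinyQueue], [SafeAgent SecureRecord TinyQueue])
  take SafeAgent:  [SafeAgent AbstractPool AbstractActor object] + [SecureRecord LocalGraph SmartQueue AbstractPool AbstractActor TinyQueue object] + [TinyQueue object] + [SafeAgent SecureRecord TinyQueue]
  take SecureRecord:  [AbstractPool AbstractActor object] + [SecureRecord LocalGraph SmartQueue AbstractPool AbstractActor TinyQueue object] + [TinyQueue object] + [SecureRecord TinyQueue]
  take LocalGraph:  [AbstractPool AbstractActor object] + [LocalGraph SmartQueue AbstractPool AbstractActor TinyQueue object] + [TinyQueue object] + [TinyQueue]
  take SmartQueue:  [AbstractPool AbstractActor object] + [SmartQueue AbstractPool AbstractActor TinyQueue object] + [TinyQueue object] + [TinyQueue]
  take AbstractPool:  [AbstractPool AbstractActor object] + [AbstractPool AbstractActor TinyQueue object] + [TinyQueue object] + [TinyQueue]
  take AbstractActor:  [AbstractActor object] + [AbstractActor TinyQueue object] + [TinyQueue object] + [TinyQueue]
  take TinyQueue:  [object] + [TinyQueue object] + [TinyQueue object] + [TinyQueue]
  take object:  [object] + [object] + [object]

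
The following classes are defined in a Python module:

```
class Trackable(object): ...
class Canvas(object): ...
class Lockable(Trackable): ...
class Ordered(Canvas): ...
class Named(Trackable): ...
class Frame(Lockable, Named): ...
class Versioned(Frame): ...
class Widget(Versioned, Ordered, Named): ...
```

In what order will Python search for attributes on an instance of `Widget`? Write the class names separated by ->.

L[Widget] = Widget + merge(L[Versioned], L[Ordered], L[Named], [Versioned Ordered Named])
  take Versioned:  [Versioned Frame Lockable Named Trackable object] + [Ordered Canvas object] + [Named Trackable object] + [Versioned Ordered Named]
  take Frame:  [Frame Lockable Named Trackable object] + [Ordered Canvas object] + [Named Trackable object] + [Ordered Named]
  take Lockable:  [Lockable Named Trackable object] + [Ordered Canvas object] + [Named Trackable object] + [Ordered Named]
  take Ordered:  [Named Trackable object] + [Ordered Canvas object] + [Named Trackable object] + [Ordered Named]
  take Named:  [Named Trackable object] + [Canvas object] + [Named Trackable object] + [Named]
  take Trackable:  [Trackable object] + [Canvas object] + [Trackable object]
  take Canvas:  [object] + [Canvas object] + [object]
  take object:  [object] + [object] + [object]

Widget -> Versioned -> Frame -> Lockable -> Ordered -> Named -> Trackable -> Canvas -> object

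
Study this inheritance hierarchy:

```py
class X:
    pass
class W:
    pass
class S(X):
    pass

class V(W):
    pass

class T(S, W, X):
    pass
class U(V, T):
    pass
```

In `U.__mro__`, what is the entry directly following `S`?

L[U] = U + merge(L[V], L[T], [V T])
  take V:  [V W object] + [T S W X object] + [V T]
  take T:  [W object] + [T S W X object] + [T]
  take S:  [W object] + [S W X object]
  take W:  [W object] + [W X object]
  take X:  [object] + [X object]
  take object:  [object] + [object]
MRO: U V T S W X object
S is at position 3; next is W.

W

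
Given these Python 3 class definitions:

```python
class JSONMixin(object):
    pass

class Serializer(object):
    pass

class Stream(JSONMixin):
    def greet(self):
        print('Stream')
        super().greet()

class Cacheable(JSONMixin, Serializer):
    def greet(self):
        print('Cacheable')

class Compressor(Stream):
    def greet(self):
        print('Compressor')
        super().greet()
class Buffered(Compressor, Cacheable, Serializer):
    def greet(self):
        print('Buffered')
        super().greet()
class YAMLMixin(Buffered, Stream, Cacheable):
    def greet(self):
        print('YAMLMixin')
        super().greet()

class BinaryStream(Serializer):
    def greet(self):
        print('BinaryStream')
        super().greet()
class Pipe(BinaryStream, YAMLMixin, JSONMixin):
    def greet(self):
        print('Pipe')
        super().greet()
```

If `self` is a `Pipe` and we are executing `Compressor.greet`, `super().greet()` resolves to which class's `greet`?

L[Pipe] = Pipe + merge(L[BinaryStream], L[YAMLMixin], L[JSONMixin], [BinaryStream YAMLMixin JSONMixin])
  take BinaryStream:  [BinaryStream Serializer object] + [YAMLMixin Buffered Compressor Stream Cacheable JSONMixin Serializer object] + [JSONMixin object] + [BinaryStream YAMLMixin JSONMixin]
  take YAMLMixin:  [Serializer object] + [YAMLMixin Buffered Compressor Stream Cacheable JSONMixin Serializer object] + [JSONMixin object] + [YAMLMixin JSONMixin]
  take Buffered:  [Serializer object] + [Buffered Compressor Stream Cacheable JSONMixin Serializer object] + [JSONMixin object] + [JSONMixin]
  take Compressor:  [Serializer object] + [Compressor Stream Cacheable JSONMixin Serializer object] + [JSONMixin object] + [JSONMixin]
  take Stream:  [Serializer object] + [Stream Cacheable JSONMixin Serializer object] + [JSONMixin object] + [JSONMixin]
  take Cacheable:  [Serializer object] + [Cacheable JSONMixin Serializer object] + [JSONMixin object] + [JSONMixin]
  take JSONMixin:  [Serializer object] + [JSONMixin Serializer object] + [JSONMixin object] + [JSONMixin]
  take Serializer:  [Serializer object] + [Serializer object] + [object]
  take object:  [object] + [object] + [object]
MRO: Pipe BinaryStream YAMLMixin Buffered Compressor Stream Cacheable JSONMixin Serializer object
super() in Compressor.greet on a Pipe instance goes to the class after Compressor in Pipe's MRO: Stream.

Stream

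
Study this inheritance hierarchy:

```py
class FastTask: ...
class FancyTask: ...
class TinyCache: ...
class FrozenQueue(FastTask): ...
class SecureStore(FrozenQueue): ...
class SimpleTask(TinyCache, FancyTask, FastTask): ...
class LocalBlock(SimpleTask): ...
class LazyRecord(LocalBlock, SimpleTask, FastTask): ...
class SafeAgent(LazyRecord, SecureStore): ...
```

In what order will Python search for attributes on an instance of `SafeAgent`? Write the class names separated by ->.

L[SafeAgent] = SafeAgent + merge(L[LazyRecord], L[SecureStore], [LazyRecord SecureStore])
  take LazyRecord:  [LazyRecord LocalBlock SimpleTask TinyCache FancyTask FastTask object] + [SecureStore FrozenQueue FastTask object] + [LazyRecord SecureStore]
  take LocalBlock:  [LocalBlock SimpleTask TinyCache FancyTask FastTask object] + [SecureStore FrozenQueue FastTask object] + [SecureStore]
  take SimpleTask:  [SimpleTask TinyCache FancyTask FastTask object] + [SecureStore FrozenQueue FastTask object] + [SecureStore]
  take TinyCache:  [TinyCache FancyTask FastTask object] + [SecureStore FrozenQueue FastTask object] + [SecureStore]
  take FancyTask:  [FancyTask FastTask object] + [SecureStore FrozenQueue FastTask object] + [SecureStore]
  take SecureStore:  [FastTask object] + [SecureStore FrozenQueue FastTask object] + [SecureStore]
  take FrozenQueue:  [FastTask object] + [FrozenQueue FastTask object]
  take FastTask:  [FastTask object] + [FastTask object]
  take object:  [object] + [object]

SafeAgent -> LazyRecord -> LocalBlock -> SimpleTask -> TinyCache -> FancyTask -> SecureStore -> FrozenQueue -> FastTask -> object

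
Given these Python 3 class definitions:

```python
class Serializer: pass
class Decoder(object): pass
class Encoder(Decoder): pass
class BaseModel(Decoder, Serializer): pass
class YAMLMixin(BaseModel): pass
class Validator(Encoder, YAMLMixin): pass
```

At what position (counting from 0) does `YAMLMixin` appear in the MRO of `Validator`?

2

L[Validator] = Validator + merge(L[Encoder], L[YAMLMixin], [Encoder YAMLMixin])
  take Encoder:  [Encoder Decoder object] + [YAMLMixin BaseModel Decoder Serializer object] + [Encoder YAMLMixin]
  take YAMLMixin:  [Decoder object] + [YAMLMixin BaseModel Decoder Serializer object] + [YAMLMixin]
  take BaseModel:  [Decoder object] + [BaseModel Decoder Serializer object]
  take Decoder:  [Decoder object] + [Decoder Serializer object]
  take Serializer:  [object] + [Serializer object]
  take object:  [object] + [object]
MRO: Validator Encoder YAMLMixin BaseModel Decoder Serializer object
YAMLMixin sits at index 2.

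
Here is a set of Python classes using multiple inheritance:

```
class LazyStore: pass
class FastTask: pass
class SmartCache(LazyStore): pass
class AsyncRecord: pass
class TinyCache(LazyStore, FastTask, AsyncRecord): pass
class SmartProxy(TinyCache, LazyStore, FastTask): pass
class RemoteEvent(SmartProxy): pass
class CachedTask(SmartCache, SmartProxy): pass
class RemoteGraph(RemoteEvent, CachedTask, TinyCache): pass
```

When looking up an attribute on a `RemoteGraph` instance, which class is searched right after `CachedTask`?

SmartCache

L[RemoteGraph] = RemoteGraph + merge(L[RemoteEvent], L[CachedTask], L[TinyCache], [RemoteEvent CachedTask TinyCache])
  take RemoteEvent:  [RemoteEvent SmartProxy TinyCache LazyStore FastTask AsyncRecord object] + [CachedTask SmartCache SmartProxy TinyCache LazyStore FastTask AsyncRecord object] + [TinyCache LazyStore FastTask AsyncRecord object] + [RemoteEvent CachedTask TinyCache]
  take CachedTask:  [SmartProxy TinyCache LazyStore FastTask AsyncRecord object] + [CachedTask SmartCache SmartProxy TinyCache LazyStore FastTask AsyncRecord object] + [TinyCache LazyStore FastTask AsyncRecord object] + [CachedTask TinyCache]
  take SmartCache:  [SmartProxy TinyCache LazyStore FastTask AsyncRecord object] + [SmartCache SmartProxy TinyCache LazyStore FastTask AsyncRecord object] + [TinyCache LazyStore FastTask AsyncRecord object] + [TinyCache]
  take SmartProxy:  [SmartProxy TinyCache LazyStore FastTask AsyncRecord object] + [SmartProxy TinyCache LazyStore FastTask AsyncRecord object] + [TinyCache LazyStore FastTask AsyncRecord object] + [TinyCache]
  take TinyCache:  [TinyCache LazyStore FastTask AsyncRecord object] + [TinyCache LazyStore FastTask AsyncRecord object] + [TinyCache LazyStore FastTask AsyncRecord object] + [TinyCache]
  take LazyStore:  [LazyStore FastTask AsyncRecord object] + [LazyStore FastTask AsyncRecord object] + [LazyStore FastTask AsyncRecord object]
  take FastTask:  [FastTask AsyncRecord object] + [FastTask AsyncRecord object] + [FastTask AsyncRecord object]
  take AsyncRecord:  [AsyncRecord object] + [AsyncRecord object] + [AsyncRecord object]
  take object:  [object] + [object] + [object]
MRO: RemoteGraph RemoteEvent CachedTask SmartCache SmartProxy TinyCache LazyStore FastTask AsyncRecord object
CachedTask is at position 2; next is SmartCache.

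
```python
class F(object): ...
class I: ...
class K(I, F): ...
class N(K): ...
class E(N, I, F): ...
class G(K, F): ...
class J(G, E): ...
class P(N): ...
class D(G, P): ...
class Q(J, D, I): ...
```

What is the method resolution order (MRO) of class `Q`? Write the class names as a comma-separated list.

Q, J, D, G, E, P, N, K, I, F, object

L[Q] = Q + merge(L[J], L[D], L[I], [J D I])
  take J:  [J G E N K I F object] + [D G P N K I F object] + [I object] + [J D I]
  take D:  [G E N K I F object] + [D G P N K I F object] + [I object] + [D I]
  take G:  [G E N K I F object] + [G P N K I F object] + [I object] + [I]
  take E:  [E N K I F object] + [P N K I F object] + [I object] + [I]
  take P:  [N K I F object] + [P N K I F object] + [I object] + [I]
  take N:  [N K I F object] + [N K I F object] + [I object] + [I]
  take K:  [K I F object] + [K I F object] + [I object] + [I]
  take I:  [I F object] + [I F object] + [I object] + [I]
  take F:  [F object] + [F object] + [object]
  take object:  [object] + [object] + [object]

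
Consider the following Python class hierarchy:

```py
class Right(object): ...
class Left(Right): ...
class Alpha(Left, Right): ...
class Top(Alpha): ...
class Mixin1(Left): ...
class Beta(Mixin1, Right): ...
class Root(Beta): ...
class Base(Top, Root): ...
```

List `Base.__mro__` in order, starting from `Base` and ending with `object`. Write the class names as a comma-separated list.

L[Base] = Base + merge(L[Top], L[Root], [Top Root])
  take Top:  [Top Alpha Left Right object] + [Root Beta Mixin1 Left Right object] + [Top Root]
  take Alpha:  [Alpha Left Right object] + [Root Beta Mixin1 Left Right object] + [Root]
  take Root:  [Left Right object] + [Root Beta Mixin1 Left Right object] + [Root]
  take Beta:  [Left Right object] + [Beta Mixin1 Left Right object]
  take Mixin1:  [Left Right object] + [Mixin1 Left Right object]
  take Left:  [Left Right object] + [Left Right object]
  take Right:  [Right object] + [Right object]
  take object:  [object] + [object]

Base, Top, Alpha, Root, Beta, Mixin1, Left, Right, object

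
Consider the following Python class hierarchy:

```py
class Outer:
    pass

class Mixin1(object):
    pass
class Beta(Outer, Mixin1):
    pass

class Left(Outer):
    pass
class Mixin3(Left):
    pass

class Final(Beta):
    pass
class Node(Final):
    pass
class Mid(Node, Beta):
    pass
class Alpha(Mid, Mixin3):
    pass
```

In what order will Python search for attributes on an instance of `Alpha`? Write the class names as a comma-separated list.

Alpha, Mid, Node, Final, Beta, Mixin3, Left, Outer, Mixin1, object

L[Alpha] = Alpha + merge(L[Mid], L[Mixin3], [Mid Mixin3])
  take Mid:  [Mid Node Final Beta Outer Mixin1 object] + [Mixin3 Left Outer object] + [Mid Mixin3]
  take Node:  [Node Final Beta Outer Mixin1 object] + [Mixin3 Left Outer object] + [Mixin3]
  take Final:  [Final Beta Outer Mixin1 object] + [Mixin3 Left Outer object] + [Mixin3]
  take Beta:  [Beta Outer Mixin1 object] + [Mixin3 Left Outer object] + [Mixin3]
  take Mixin3:  [Outer Mixin1 object] + [Mixin3 Left Outer object] + [Mixin3]
  take Left:  [Outer Mixin1 object] + [Left Outer object]
  take Outer:  [Outer Mixin1 object] + [Outer object]
  take Mixin1:  [Mixin1 object] + [object]
  take object:  [object] + [object]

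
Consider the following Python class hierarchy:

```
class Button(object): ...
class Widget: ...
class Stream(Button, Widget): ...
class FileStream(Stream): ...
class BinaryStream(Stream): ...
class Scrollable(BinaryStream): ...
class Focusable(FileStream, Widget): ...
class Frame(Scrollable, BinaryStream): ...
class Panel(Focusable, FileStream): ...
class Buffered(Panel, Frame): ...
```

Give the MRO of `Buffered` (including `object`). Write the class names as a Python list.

L[Buffered] = Buffered + merge(L[Panel], L[Frame], [Panel Frame])
  take Panel:  [Panel Focusable FileStream Stream Button Widget object] + [Frame Scrollable BinaryStream Stream Button Widget object] + [Panel Frame]
  take Focusable:  [Focusable FileStream Stream Button Widget object] + [Frame Scrollable BinaryStream Stream Button Widget object] + [Frame]
  take FileStream:  [FileStream Stream Button Widget object] + [Frame Scrollable BinaryStream Stream Button Widget object] + [Frame]
  take Frame:  [Stream Button Widget object] + [Frame Scrollable BinaryStream Stream Button Widget object] + [Frame]
  take Scrollable:  [Stream Button Widget object] + [Scrollable BinaryStream Stream Button Widget object]
  take BinaryStream:  [Stream Button Widget object] + [BinaryStream Stream Button Widget object]
  take Stream:  [Stream Button Widget object] + [Stream Button Widget object]
  take Button:  [Button Widget object] + [Button Widget object]
  take Widget:  [Widget object] + [Widget object]
  take object:  [object] + [object]

[Buffered, Panel, Focusable, FileStream, Frame, Scrollable, BinaryStream, Stream, Button, Widget, object]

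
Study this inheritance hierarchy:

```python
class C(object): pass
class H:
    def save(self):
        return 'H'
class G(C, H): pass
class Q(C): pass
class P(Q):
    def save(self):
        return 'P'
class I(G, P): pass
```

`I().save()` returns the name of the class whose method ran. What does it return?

L[I] = I + merge(L[G], L[P], [G P])
  take G:  [G C H object] + [P Q C object] + [G P]
  take P:  [C H object] + [P Q C object] + [P]
  take Q:  [C H object] + [Q C object]
  take C:  [C H object] + [C object]
  take H:  [H object] + [object]
  take object:  [object] + [object]
MRO: I G P Q C H object
save is defined in: H, P. First along the MRO is P.

P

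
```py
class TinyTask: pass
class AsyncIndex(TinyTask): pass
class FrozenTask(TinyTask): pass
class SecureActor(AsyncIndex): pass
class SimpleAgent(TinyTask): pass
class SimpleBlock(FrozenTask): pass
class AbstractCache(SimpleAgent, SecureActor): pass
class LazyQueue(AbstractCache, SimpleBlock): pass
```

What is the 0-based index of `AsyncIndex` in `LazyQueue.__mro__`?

L[LazyQueue] = LazyQueue + merge(L[AbstractCache], L[SimpleBlock], [AbstractCache SimpleBlock])
  take AbstractCache:  [AbstractCache SimpleAgent SecureActor AsyncIndex TinyTask object] + [SimpleBlock FrozenTask TinyTask object] + [AbstractCache SimpleBlock]
  take SimpleAgent:  [SimpleAgent SecureActor AsyncIndex TinyTask object] + [SimpleBlock FrozenTask TinyTask object] + [SimpleBlock]
  take SecureActor:  [SecureActor AsyncIndex TinyTask object] + [SimpleBlock FrozenTask TinyTask object] + [SimpleBlock]
  take AsyncIndex:  [AsyncIndex TinyTask object] + [SimpleBlock FrozenTask TinyTask object] + [SimpleBlock]
  take SimpleBlock:  [TinyTask object] + [SimpleBlock FrozenTask TinyTask object] + [SimpleBlock]
  take FrozenTask:  [TinyTask object] + [FrozenTask TinyTask object]
  take TinyTask:  [TinyTask object] + [TinyTask object]
  take object:  [object] + [object]
MRO: LazyQueue AbstractCache SimpleAgent SecureActor AsyncIndex SimpleBlock FrozenTask TinyTask object
AsyncIndex sits at index 4.

4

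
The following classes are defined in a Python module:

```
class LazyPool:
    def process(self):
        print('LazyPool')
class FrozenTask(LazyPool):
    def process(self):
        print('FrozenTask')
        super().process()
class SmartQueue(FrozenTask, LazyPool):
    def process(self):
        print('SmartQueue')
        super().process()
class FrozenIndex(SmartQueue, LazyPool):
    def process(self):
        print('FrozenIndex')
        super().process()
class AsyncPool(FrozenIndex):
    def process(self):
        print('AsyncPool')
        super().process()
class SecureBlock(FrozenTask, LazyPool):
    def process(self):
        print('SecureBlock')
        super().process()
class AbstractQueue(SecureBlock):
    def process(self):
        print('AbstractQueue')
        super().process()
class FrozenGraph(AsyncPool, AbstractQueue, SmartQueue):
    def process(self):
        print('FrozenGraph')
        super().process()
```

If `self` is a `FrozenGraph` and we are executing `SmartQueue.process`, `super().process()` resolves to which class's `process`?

SecureBlock

L[FrozenGraph] = FrozenGraph + merge(L[AsyncPool], L[AbstractQueue], L[SmartQueue], [AsyncPool AbstractQueue SmartQueue])
  take AsyncPool:  [AsyncPool FrozenIndex SmartQueue FrozenTask LazyPool object] + [AbstractQueue SecureBlock FrozenTask LazyPool object] + [SmartQueue FrozenTask LazyPool object] + [AsyncPool AbstractQueue SmartQueue]
  take FrozenIndex:  [FrozenIndex SmartQueue FrozenTask LazyPool object] + [AbstractQueue SecureBlock FrozenTask LazyPool object] + [SmartQueue FrozenTask LazyPool object] + [AbstractQueue SmartQueue]
  take AbstractQueue:  [SmartQueue FrozenTask LazyPool object] + [AbstractQueue SecureBlock FrozenTask LazyPool object] + [SmartQueue FrozenTask LazyPool object] + [AbstractQueue SmartQueue]
  take SmartQueue:  [SmartQueue FrozenTask LazyPool object] + [SecureBlock FrozenTask LazyPool object] + [SmartQueue FrozenTask LazyPool object] + [SmartQueue]
  take SecureBlock:  [FrozenTask LazyPool object] + [SecureBlock FrozenTask LazyPool object] + [FrozenTask LazyPool object]
  take FrozenTask:  [FrozenTask LazyPool object] + [FrozenTask LazyPool object] + [FrozenTask LazyPool object]
  take LazyPool:  [LazyPool object] + [LazyPool object] + [LazyPool object]
  take object:  [object] + [object] + [object]
MRO: FrozenGraph AsyncPool FrozenIndex AbstractQueue SmartQueue SecureBlock FrozenTask LazyPool object
super() in SmartQueue.process on a FrozenGraph instance goes to the class after SmartQueue in FrozenGraph's MRO: SecureBlock.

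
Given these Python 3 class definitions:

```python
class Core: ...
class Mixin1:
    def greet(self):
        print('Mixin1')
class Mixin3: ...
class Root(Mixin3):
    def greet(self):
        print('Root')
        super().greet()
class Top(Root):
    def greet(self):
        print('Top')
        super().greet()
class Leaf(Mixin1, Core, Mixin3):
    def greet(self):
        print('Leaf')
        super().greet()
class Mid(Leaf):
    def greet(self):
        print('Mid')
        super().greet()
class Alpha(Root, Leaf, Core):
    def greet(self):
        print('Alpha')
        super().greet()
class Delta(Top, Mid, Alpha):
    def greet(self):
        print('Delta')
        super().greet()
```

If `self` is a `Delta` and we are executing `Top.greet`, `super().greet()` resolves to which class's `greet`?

L[Delta] = Delta + merge(L[Top], L[Mid], L[Alpha], [Top Mid Alpha])
  take Top:  [Top Root Mixin3 object] + [Mid Leaf Mixin1 Core Mixin3 object] + [Alpha Root Leaf Mixin1 Core Mixin3 object] + [Top Mid Alpha]
  take Mid:  [Root Mixin3 object] + [Mid Leaf Mixin1 Core Mixin3 object] + [Alpha Root Leaf Mixin1 Core Mixin3 object] + [Mid Alpha]
  take Alpha:  [Root Mixin3 object] + [Leaf Mixin1 Core Mixin3 object] + [Alpha Root Leaf Mixin1 Core Mixin3 object] + [Alpha]
  take Root:  [Root Mixin3 object] + [Leaf Mixin1 Core Mixin3 object] + [Root Leaf Mixin1 Core Mixin3 object]
  take Leaf:  [Mixin3 object] + [Leaf Mixin1 Core Mixin3 object] + [Leaf Mixin1 Core Mixin3 object]
  take Mixin1:  [Mixin3 object] + [Mixin1 Core Mixin3 object] + [Mixin1 Core Mixin3 object]
  take Core:  [Mixin3 object] + [Core Mixin3 object] + [Core Mixin3 object]
  take Mixin3:  [Mixin3 object] + [Mixin3 object] + [Mixin3 object]
  take object:  [object] + [object] + [object]
MRO: Delta Top Mid Alpha Root Leaf Mixin1 Core Mixin3 object
super() in Top.greet on a Delta instance goes to the class after Top in Delta's MRO: Mid.

Mid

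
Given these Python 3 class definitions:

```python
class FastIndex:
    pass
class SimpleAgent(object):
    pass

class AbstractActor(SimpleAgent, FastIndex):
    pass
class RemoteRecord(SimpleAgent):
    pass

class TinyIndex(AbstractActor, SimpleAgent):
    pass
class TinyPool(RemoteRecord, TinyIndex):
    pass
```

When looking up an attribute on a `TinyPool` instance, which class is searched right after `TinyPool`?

L[TinyPool] = TinyPool + merge(L[RemoteRecord], L[TinyIndex], [RemoteRecord TinyIndex])
  take RemoteRecord:  [RemoteRecord SimpleAgent object] + [TinyIndex AbstractActor SimpleAgent FastIndex object] + [RemoteRecord TinyIndex]
  take TinyIndex:  [SimpleAgent object] + [TinyIndex AbstractActor SimpleAgent FastIndex object] + [TinyIndex]
  take AbstractActor:  [SimpleAgent object] + [AbstractActor SimpleAgent FastIndex object]
  take SimpleAgent:  [SimpleAgent object] + [SimpleAgent FastIndex object]
  take FastIndex:  [object] + [FastIndex object]
  take object:  [object] + [object]
MRO: TinyPool RemoteRecord TinyIndex AbstractActor SimpleAgent FastIndex object
TinyPool is at position 0; next is RemoteRecord.

RemoteRecord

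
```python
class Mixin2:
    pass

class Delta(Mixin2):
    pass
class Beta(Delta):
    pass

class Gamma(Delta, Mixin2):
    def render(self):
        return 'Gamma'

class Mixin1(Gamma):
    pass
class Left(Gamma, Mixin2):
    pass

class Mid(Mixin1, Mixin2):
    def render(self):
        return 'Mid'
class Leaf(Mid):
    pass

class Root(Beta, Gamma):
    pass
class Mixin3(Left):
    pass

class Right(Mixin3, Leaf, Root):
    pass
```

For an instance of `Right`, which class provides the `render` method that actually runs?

L[Right] = Right + merge(L[Mixin3], L[Leaf], L[Root], [Mixin3 Leaf Root])
  take Mixin3:  [Mixin3 Left Gamma Delta Mixin2 object] + [Leaf Mid Mixin1 Gamma Delta Mixin2 object] + [Root Beta Gamma Delta Mixin2 object] + [Mixin3 Leaf Root]
  take Left:  [Left Gamma Delta Mixin2 object] + [Leaf Mid Mixin1 Gamma Delta Mixin2 object] + [Root Beta Gamma Delta Mixin2 object] + [Leaf Root]
  take Leaf:  [Gamma Delta Mixin2 object] + [Leaf Mid Mixin1 Gamma Delta Mixin2 object] + [Root Beta Gamma Delta Mixin2 object] + [Leaf Root]
  take Mid:  [Gamma Delta Mixin2 object] + [Mid Mixin1 Gamma Delta Mixin2 object] + [Root Beta Gamma Delta Mixin2 object] + [Root]
  take Mixin1:  [Gamma Delta Mixin2 object] + [Mixin1 Gamma Delta Mixin2 object] + [Root Beta Gamma Delta Mixin2 object] + [Root]
  take Root:  [Gamma Delta Mixin2 object] + [Gamma Delta Mixin2 object] + [Root Beta Gamma Delta Mixin2 object] + [Root]
  take Beta:  [Gamma Delta Mixin2 object] + [Gamma Delta Mixin2 object] + [Beta Gamma Delta Mixin2 object]
  take Gamma:  [Gamma Delta Mixin2 object] + [Gamma Delta Mixin2 object] + [Gamma Delta Mixin2 object]
  take Delta:  [Delta Mixin2 object] + [Delta Mixin2 object] + [Delta Mixin2 object]
  take Mixin2:  [Mixin2 object] + [Mixin2 object] + [Mixin2 object]
  take object:  [object] + [object] + [object]
MRO: Right Mixin3 Left Leaf Mid Mixin1 Root Beta Gamma Delta Mixin2 object
render is defined in: Gamma, Mid. First along the MRO is Mid.

Mid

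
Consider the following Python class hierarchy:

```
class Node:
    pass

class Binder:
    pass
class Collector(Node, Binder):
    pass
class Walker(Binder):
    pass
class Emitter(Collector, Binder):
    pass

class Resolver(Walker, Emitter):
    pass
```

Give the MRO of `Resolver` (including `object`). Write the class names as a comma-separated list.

L[Resolver] = Resolver + merge(L[Walker], L[Emitter], [Walker Emitter])
  take Walker:  [Walker Binder object] + [Emitter Collector Node Binder object] + [Walker Emitter]
  take Emitter:  [Binder object] + [Emitter Collector Node Binder object] + [Emitter]
  take Collector:  [Binder object] + [Collector Node Binder object]
  take Node:  [Binder object] + [Node Binder object]
  take Binder:  [Binder object] + [Binder object]
  take object:  [object] + [object]

Resolver, Walker, Emitter, Collector, Node, Binder, object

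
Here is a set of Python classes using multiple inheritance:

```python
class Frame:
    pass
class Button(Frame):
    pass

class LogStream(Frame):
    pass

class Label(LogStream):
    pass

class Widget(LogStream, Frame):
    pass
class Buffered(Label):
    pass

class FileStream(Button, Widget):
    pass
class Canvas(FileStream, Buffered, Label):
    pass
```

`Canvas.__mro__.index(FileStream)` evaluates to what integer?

L[Canvas] = Canvas + merge(L[FileStream], L[Buffered], L[Label], [FileStream Buffered Label])
  take FileStream:  [FileStream Button Widget LogStream Frame object] + [Buffered Label LogStream Frame object] + [Label LogStream Frame object] + [FileStream Buffered Label]
  take Button:  [Button Widget LogStream Frame object] + [Buffered Label LogStream Frame object] + [Label LogStream Frame object] + [Buffered Label]
  take Widget:  [Widget LogStream Frame object] + [Buffered Label LogStream Frame object] + [Label LogStream Frame object] + [Buffered Label]
  take Buffered:  [LogStream Frame object] + [Buffered Label LogStream Frame object] + [Label LogStream Frame object] + [Buffered Label]
  take Label:  [LogStream Frame object] + [Label LogStream Frame object] + [Label LogStream Frame object] + [Label]
  take LogStream:  [LogStream Frame object] + [LogStream Frame object] + [LogStream Frame object]
  take Frame:  [Frame object] + [Frame object] + [Frame object]
  take object:  [object] + [object] + [object]
MRO: Canvas FileStream Button Widget Buffered Label LogStream Frame object
FileStream sits at index 1.

1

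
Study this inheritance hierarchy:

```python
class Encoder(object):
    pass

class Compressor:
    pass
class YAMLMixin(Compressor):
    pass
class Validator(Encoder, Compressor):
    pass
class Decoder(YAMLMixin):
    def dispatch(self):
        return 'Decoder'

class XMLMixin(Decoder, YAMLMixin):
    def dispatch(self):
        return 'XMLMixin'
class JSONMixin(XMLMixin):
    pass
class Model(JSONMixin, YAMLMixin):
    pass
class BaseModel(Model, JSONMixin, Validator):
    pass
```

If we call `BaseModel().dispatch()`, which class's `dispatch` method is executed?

XMLMixin

L[BaseModel] = BaseModel + merge(L[Model], L[JSONMixin], L[Validator], [Model JSONMixin Validator])
  take Model:  [Model JSONMixin XMLMixin Decoder YAMLMixin Compressor object] + [JSONMixin XMLMixin Decoder YAMLMixin Compressor object] + [Validator Encoder Compressor object] + [Model JSONMixin Validator]
  take JSONMixin:  [JSONMixin XMLMixin Decoder YAMLMixin Compressor object] + [JSONMixin XMLMixin Decoder YAMLMixin Compressor object] + [Validator Encoder Compressor object] + [JSONMixin Validator]
  take XMLMixin:  [XMLMixin Decoder YAMLMixin Compressor object] + [XMLMixin Decoder YAMLMixin Compressor object] + [Validator Encoder Compressor object] + [Validator]
  take Decoder:  [Decoder YAMLMixin Compressor object] + [Decoder YAMLMixin Compressor object] + [Validator Encoder Compressor object] + [Validator]
  take YAMLMixin:  [YAMLMixin Compressor object] + [YAMLMixin Compressor object] + [Validator Encoder Compressor object] + [Validator]
  take Validator:  [Compressor object] + [Compressor object] + [Validator Encoder Compressor object] + [Validator]
  take Encoder:  [Compressor object] + [Compressor object] + [Encoder Compressor object]
  take Compressor:  [Compressor object] + [Compressor object] + [Compressor object]
  take object:  [object] + [object] + [object]
MRO: BaseModel Model JSONMixin XMLMixin Decoder YAMLMixin Validator Encoder Compressor object
dispatch is defined in: Decoder, XMLMixin. First along the MRO is XMLMixin.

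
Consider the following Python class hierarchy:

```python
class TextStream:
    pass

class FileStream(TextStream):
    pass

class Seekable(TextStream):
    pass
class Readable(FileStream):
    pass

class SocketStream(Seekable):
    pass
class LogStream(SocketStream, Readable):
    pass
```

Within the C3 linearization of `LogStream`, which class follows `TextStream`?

L[LogStream] = LogStream + merge(L[SocketStream], L[Readable], [SocketStream Readable])
  take SocketStream:  [SocketStream Seekable TextStream object] + [Readable FileStream TextStream object] + [SocketStream Readable]
  take Seekable:  [Seekable TextStream object] + [Readable FileStream TextStream object] + [Readable]
  take Readable:  [TextStream object] + [Readable FileStream TextStream object] + [Readable]
  take FileStream:  [TextStream object] + [FileStream TextStream object]
  take TextStream:  [TextStream object] + [TextStream object]
  take object:  [object] + [object]
MRO: LogStream SocketStream Seekable Readable FileStream TextStream object
TextStream is at position 5; next is object.

object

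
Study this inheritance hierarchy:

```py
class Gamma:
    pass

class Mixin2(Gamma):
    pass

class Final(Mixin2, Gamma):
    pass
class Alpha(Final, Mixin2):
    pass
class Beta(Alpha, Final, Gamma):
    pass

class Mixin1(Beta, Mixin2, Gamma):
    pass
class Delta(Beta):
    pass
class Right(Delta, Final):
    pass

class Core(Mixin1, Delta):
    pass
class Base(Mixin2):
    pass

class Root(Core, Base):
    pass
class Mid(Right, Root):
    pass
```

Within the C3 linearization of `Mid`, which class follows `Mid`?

L[Mid] = Mid + merge(L[Right], L[Root], [Right Root])
  take Right:  [Right Delta Beta Alpha Final Mixin2 Gamma object] + [Root Core Mixin1 Delta Beta Alpha Final Base Mixin2 Gamma object] + [Right Root]
  take Root:  [Delta Beta Alpha Final Mixin2 Gamma object] + [Root Core Mixin1 Delta Beta Alpha Final Base Mixin2 Gamma object] + [Root]
  take Core:  [Delta Beta Alpha Final Mixin2 Gamma object] + [Core Mixin1 Delta Beta Alpha Final Base Mixin2 Gamma object]
  take Mixin1:  [Delta Beta Alpha Final Mixin2 Gamma object] + [Mixin1 Delta Beta Alpha Final Base Mixin2 Gamma object]
  take Delta:  [Delta Beta Alpha Final Mixin2 Gamma object] + [Delta Beta Alpha Final Base Mixin2 Gamma object]
  take Beta:  [Beta Alpha Final Mixin2 Gamma object] + [Beta Alpha Final Base Mixin2 Gamma object]
  take Alpha:  [Alpha Final Mixin2 Gamma object] + [Alpha Final Base Mixin2 Gamma object]
  take Final:  [Final Mixin2 Gamma object] + [Final Base Mixin2 Gamma object]
  take Base:  [Mixin2 Gamma object] + [Base Mixin2 Gamma object]
  take Mixin2:  [Mixin2 Gamma object] + [Mixin2 Gamma object]
  take Gamma:  [Gamma object] + [Gamma object]
  take object:  [object] + [object]
MRO: Mid Right Root Core Mixin1 Delta Beta Alpha Final Base Mixin2 Gamma object
Mid is at position 0; next is Right.

Right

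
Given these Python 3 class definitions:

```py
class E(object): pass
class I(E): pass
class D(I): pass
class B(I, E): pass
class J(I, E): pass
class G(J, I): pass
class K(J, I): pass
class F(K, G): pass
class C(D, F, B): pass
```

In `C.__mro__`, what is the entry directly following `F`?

K

L[C] = C + merge(L[D], L[F], L[B], [D F B])
  take D:  [D I E object] + [F K G J I E object] + [B I E object] + [D F B]
  take F:  [I E object] + [F K G J I E object] + [B I E object] + [F B]
  take K:  [I E object] + [K G J I E object] + [B I E object] + [B]
  take G:  [I E object] + [G J I E object] + [B I E object] + [B]
  take J:  [I E object] + [J I E object] + [B I E object] + [B]
  take B:  [I E object] + [I E object] + [B I E object] + [B]
  take I:  [I E object] + [I E object] + [I E object]
  take E:  [E object] + [E object] + [E object]
  take object:  [object] + [object] + [object]
MRO: C D F K G J B I E object
F is at position 2; next is K.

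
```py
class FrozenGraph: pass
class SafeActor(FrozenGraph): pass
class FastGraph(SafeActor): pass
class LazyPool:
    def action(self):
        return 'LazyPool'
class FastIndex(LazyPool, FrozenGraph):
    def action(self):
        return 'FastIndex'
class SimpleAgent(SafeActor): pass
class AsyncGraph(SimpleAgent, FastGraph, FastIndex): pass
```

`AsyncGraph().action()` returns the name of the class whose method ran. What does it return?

FastIndex

L[AsyncGraph] = AsyncGraph + merge(L[SimpleAgent], L[FastGraph], L[FastIndex], [SimpleAgent FastGraph FastIndex])
  take SimpleAgent:  [SimpleAgent SafeActor FrozenGraph object] + [FastGraph SafeActor FrozenGraph object] + [FastIndex LazyPool FrozenGraph object] + [SimpleAgent FastGraph FastIndex]
  take FastGraph:  [SafeActor FrozenGraph object] + [FastGraph SafeActor FrozenGraph object] + [FastIndex LazyPool FrozenGraph object] + [FastGraph FastIndex]
  take SafeActor:  [SafeActor FrozenGraph object] + [SafeActor FrozenGraph object] + [FastIndex LazyPool FrozenGraph object] + [FastIndex]
  take FastIndex:  [FrozenGraph object] + [FrozenGraph object] + [FastIndex LazyPool FrozenGraph object] + [FastIndex]
  take LazyPool:  [FrozenGraph object] + [FrozenGraph object] + [LazyPool FrozenGraph object]
  take FrozenGraph:  [FrozenGraph object] + [FrozenGraph object] + [FrozenGraph object]
  take object:  [object] + [object] + [object]
MRO: AsyncGraph SimpleAgent FastGraph SafeActor FastIndex LazyPool FrozenGraph object
action is defined in: FastIndex, LazyPool. First along the MRO is FastIndex.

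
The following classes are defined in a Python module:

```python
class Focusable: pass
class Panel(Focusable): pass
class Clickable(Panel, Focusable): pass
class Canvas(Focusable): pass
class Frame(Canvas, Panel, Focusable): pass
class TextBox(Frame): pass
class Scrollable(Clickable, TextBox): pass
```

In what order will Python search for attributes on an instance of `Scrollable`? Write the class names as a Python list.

[Scrollable, Clickable, TextBox, Frame, Canvas, Panel, Focusable, object]

L[Scrollable] = Scrollable + merge(L[Clickable], L[TextBox], [Clickable TextBox])
  take Clickable:  [Clickable Panel Focusable object] + [TextBox Frame Canvas Panel Focusable object] + [Clickable TextBox]
  take TextBox:  [Panel Focusable object] + [TextBox Frame Canvas Panel Focusable object] + [TextBox]
  take Frame:  [Panel Focusable object] + [Frame Canvas Panel Focusable object]
  take Canvas:  [Panel Focusable object] + [Canvas Panel Focusable object]
  take Panel:  [Panel Focusable object] + [Panel Focusable object]
  take Focusable:  [Focusable object] + [Focusable object]
  take object:  [object] + [object]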